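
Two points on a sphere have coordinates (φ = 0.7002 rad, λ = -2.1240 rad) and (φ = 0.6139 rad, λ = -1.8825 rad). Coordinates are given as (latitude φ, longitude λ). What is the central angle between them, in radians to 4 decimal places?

0.2095 rad

With latitudes φ₁ = 40.119°, φ₂ = 35.174° and longitude difference Δλ = 13.837°:
cos c = sin φ₁ sin φ₂ + cos φ₁ cos φ₂ cos Δλ = (0.6444)(0.5761) + (0.7647)(0.8174)(0.9710) = 0.97814,
so c = arccos(0.97814) = 0.20948 rad.
So the angular separation is 0.2095 rad.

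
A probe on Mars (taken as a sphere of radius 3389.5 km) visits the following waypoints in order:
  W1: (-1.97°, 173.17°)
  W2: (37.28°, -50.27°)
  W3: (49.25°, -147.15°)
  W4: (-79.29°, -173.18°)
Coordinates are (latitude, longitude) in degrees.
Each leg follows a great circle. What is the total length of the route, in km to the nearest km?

Leg W1→W2: central angle 2.2121 rad, distance 7497.8 km.
Leg W2→W3: central angle 1.1629 rad, distance 3941.8 km.
Leg W3→W4: central angle 2.2593 rad, distance 7657.8 km.
Total: 7497.8 + 3941.8 + 7657.8 ≈ 19097 km.

19097 km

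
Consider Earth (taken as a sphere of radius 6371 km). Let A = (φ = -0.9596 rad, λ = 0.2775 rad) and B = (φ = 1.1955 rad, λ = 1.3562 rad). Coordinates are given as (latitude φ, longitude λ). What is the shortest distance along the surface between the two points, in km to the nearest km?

14622 km

Let φ₁ = -0.9596 rad, φ₂ = 1.1955 rad, and Δλ = 1.0787 rad.
cos c = sin φ₁ sin φ₂ + cos φ₁ cos φ₂ cos Δλ = (-0.8190)(0.9304) + (0.5738)(0.3665)(0.4725) = -0.66258,
so c = arccos(-0.66258) = 2.29505 rad.
Distance = R·c = 6371 × 2.2951 ≈ 14622 km.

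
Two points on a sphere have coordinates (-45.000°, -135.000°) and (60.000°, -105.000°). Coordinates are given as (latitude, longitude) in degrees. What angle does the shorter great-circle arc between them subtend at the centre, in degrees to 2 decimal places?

With latitudes φ₁ = -45.000°, φ₂ = 60.000° and longitude difference Δλ = 30.000°:
cos c = sin φ₁ sin φ₂ + cos φ₁ cos φ₂ cos Δλ = (-0.7071)(0.8660) + (0.7071)(0.5000)(0.8660) = -0.30619,
so c = arccos(-0.30619) = 1.88198 rad.
So the angular separation is 107.83°.

107.83°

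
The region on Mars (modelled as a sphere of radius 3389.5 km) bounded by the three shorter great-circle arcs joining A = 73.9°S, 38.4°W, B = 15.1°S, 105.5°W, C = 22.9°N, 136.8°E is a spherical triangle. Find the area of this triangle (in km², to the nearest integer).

29036626 km²

Side lengths (central angles): a = 2.1116, b = 2.2503, c = 1.2084 rad; semiperimeter s = 2.7852.
By l'Huilier's theorem, tan(E/4) = √[tan(s/2) tan((s−a)/2) tan((s−b)/2) tan((s−c)/2)], giving spherical excess E = 2.5274 rad.
Area = E·R² = 2.5274 × (3389.5)² ≈ 29036626 km².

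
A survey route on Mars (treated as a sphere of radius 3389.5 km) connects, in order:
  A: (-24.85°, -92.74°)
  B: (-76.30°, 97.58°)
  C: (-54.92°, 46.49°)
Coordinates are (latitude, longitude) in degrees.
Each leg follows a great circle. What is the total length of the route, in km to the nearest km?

6326 km

Leg A→B: central angle 1.3726 rad, distance 4652.6 km.
Leg B→C: central angle 0.4938 rad, distance 1673.6 km.
Total: 4652.6 + 1673.6 ≈ 6326 km.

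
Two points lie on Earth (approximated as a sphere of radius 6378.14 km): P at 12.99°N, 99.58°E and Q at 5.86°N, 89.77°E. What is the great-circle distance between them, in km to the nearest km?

1337 km

In radians: φ₁ = 0.2267, φ₂ = 0.1023, Δλ = -9.810° = -0.1712 rad.
cos c = sin φ₁ sin φ₂ + cos φ₁ cos φ₂ cos Δλ = (0.2248)(0.1021) + (0.9744)(0.9948)(0.9854) = 0.97809,
so c = arccos(0.97809) = 0.20970 rad.
Distance = R·c = 6378.14 × 0.2097 ≈ 1337 km.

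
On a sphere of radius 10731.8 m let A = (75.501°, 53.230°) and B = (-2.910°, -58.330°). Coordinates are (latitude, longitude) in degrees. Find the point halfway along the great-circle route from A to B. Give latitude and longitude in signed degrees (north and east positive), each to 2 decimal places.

The central angle between A and B is δ = 1.7123 rad.
With f = 0.5, the slerp weights are sin((1−f)δ)/sin δ = 0.7630 and sin(fδ)/sin δ = 0.7630.
Weighted sum of the unit vectors: (0.7630)·(0.1499,0.2006,0.9682) + (0.7630)·(0.5243,-0.8500,-0.0508) = (0.5144, -0.4955, 0.6999).
Converting back: φ = atan2(z, √(x²+y²)) = 44.42°, λ = atan2(y, x) = -43.93°.

44.42°, -43.93°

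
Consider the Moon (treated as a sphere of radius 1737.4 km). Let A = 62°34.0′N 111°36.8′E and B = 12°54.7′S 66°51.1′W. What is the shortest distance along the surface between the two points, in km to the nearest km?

3952 km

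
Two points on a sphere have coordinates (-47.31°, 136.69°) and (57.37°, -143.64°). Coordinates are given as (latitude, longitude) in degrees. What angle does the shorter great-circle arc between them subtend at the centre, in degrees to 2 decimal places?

123.60°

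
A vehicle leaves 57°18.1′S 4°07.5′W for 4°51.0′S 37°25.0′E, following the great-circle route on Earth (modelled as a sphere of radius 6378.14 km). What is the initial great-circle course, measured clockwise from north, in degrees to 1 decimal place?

48.6°

Δλ = 41.542° = 0.7250 rad.
y = sin Δλ · cos φ₂ = (0.6632)(0.9964) = 0.6608
x = cos φ₁ sin φ₂ − sin φ₁ cos φ₂ cos Δλ = (0.5402)(-0.0845) − (-0.8415)(0.9964)(0.7485) = 0.5819
θ = atan2(y, x) = 48.63°, so the bearing is 48.6°.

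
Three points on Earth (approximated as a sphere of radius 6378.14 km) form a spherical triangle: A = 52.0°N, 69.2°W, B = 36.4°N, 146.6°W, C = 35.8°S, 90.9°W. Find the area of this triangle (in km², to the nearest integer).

Side lengths (central angles): a = 1.5500, b = 1.5678, c = 0.9573 rad; semiperimeter s = 2.0376.
By l'Huilier's theorem, tan(E/4) = √[tan(s/2) tan((s−a)/2) tan((s−b)/2) tan((s−c)/2)], giving spherical excess E = 0.9449 rad.
Area = E·R² = 0.9449 × (6378.14)² ≈ 38439423 km².

38439423 km²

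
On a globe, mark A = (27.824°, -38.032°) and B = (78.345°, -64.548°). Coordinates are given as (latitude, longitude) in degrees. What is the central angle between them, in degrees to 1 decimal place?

51.9°

With latitudes φ₁ = 27.824°, φ₂ = 78.345° and longitude difference Δλ = -26.516°:
Haversine: a = sin²(Δφ/2) + cos φ₁ cos φ₂ sin²(Δλ/2) = 0.1821 + (0.8844)(0.2020)(0.0526) = 0.19150.
Central angle c = 2·arcsin(√a) = 0.90587 rad.
So the angular separation is 51.9°.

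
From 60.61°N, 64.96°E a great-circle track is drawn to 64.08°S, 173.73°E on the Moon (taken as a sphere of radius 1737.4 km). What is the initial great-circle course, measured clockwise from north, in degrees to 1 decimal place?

With φ₁ = 1.0578, φ₂ = -1.1184, Δλ = 1.8984 rad, the forward-azimuth formula gives
θ = atan2( sin Δλ cos φ₂ , cos φ₁ sin φ₂ − sin φ₁ cos φ₂ cos Δλ ) = atan2(0.4139, -0.3188) = 127.61°.
So the initial bearing is 127.6°.

127.6°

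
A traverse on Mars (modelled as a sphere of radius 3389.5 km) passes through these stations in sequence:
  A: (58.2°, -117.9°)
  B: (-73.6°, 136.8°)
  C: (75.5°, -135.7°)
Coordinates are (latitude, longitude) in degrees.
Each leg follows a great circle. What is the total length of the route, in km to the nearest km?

18131 km

Leg A→B: central angle 2.5955 rad, distance 8797.5 km.
Leg B→C: central angle 2.7536 rad, distance 9333.4 km.
Total: 8797.5 + 9333.4 ≈ 18131 km.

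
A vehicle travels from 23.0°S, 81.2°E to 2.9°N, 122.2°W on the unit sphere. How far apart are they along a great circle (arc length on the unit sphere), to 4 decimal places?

2.6129

In radians: φ₁ = -0.4014, φ₂ = 0.0506, Δλ = 156.600° = 2.7332 rad.
cos c = sin φ₁ sin φ₂ + cos φ₁ cos φ₂ cos Δλ = (-0.3907)(0.0506) + (0.9205)(0.9987)(-0.9178) = -0.86348,
so c = arccos(-0.86348) = 2.61293 rad.
On the unit sphere the arc length equals the central angle: 2.6129.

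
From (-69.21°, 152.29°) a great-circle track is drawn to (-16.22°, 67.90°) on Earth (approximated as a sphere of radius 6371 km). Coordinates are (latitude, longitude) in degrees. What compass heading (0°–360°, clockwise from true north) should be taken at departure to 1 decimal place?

Δλ = -84.390° = -1.4729 rad.
y = sin Δλ · cos φ₂ = (-0.9952)(0.9602) = -0.9556
x = cos φ₁ sin φ₂ − sin φ₁ cos φ₂ cos Δλ = (0.3549)(-0.2793) − (-0.9349)(0.9602)(0.0978) = -0.0114
θ = atan2(y, x) = -90.68°; adding 360° gives 269.3°.

269.3°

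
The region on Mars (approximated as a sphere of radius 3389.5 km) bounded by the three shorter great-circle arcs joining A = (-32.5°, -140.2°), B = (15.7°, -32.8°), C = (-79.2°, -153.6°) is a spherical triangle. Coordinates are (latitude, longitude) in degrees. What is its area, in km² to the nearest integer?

14250461 km²

Side lengths (central angles): a = 1.9371, b = 0.8210, c = 1.9695 rad; semiperimeter s = 2.3638.
By l'Huilier's theorem, tan(E/4) = √[tan(s/2) tan((s−a)/2) tan((s−b)/2) tan((s−c)/2)], giving spherical excess E = 1.2404 rad.
Area = E·R² = 1.2404 × (3389.5)² ≈ 14250461 km².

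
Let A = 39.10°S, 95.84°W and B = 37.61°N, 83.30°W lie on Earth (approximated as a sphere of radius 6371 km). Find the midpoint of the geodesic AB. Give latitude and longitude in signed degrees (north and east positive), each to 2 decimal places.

-0.75°, -89.51°

Central angle δ = 1.3539 rad. Interpolating on the sphere with fraction f = 0.5:
P = [sin((1−f)δ)·A + sin(fδ)·B] / sin δ = 0.6414·A + 0.6414·B in Cartesian coordinates,
giving P = (0.0086, -0.9999, -0.0131), i.e. latitude -0.75°, longitude -89.51°.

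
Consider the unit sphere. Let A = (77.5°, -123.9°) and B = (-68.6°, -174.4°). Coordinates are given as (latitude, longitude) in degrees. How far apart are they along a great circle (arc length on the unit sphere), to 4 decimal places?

Let φ₁ = 1.3526 rad, φ₂ = -1.1973 rad, and Δλ = -0.8814 rad.
cos c = sin φ₁ sin φ₂ + cos φ₁ cos φ₂ cos Δλ = (0.9763)(-0.9311) + (0.2164)(0.3649)(0.6361) = -0.85875,
so c = arccos(-0.85875) = 2.60363 rad.
On the unit sphere the arc length equals the central angle: 2.6036.

2.6036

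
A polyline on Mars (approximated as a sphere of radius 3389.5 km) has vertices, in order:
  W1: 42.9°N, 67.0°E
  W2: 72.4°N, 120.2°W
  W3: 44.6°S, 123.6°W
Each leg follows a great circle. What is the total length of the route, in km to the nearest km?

10744 km

Leg W1→W2: central angle 1.1273 rad, distance 3821.0 km.
Leg W2→W3: central angle 2.0425 rad, distance 6922.9 km.
Total: 3821.0 + 6922.9 ≈ 10744 km.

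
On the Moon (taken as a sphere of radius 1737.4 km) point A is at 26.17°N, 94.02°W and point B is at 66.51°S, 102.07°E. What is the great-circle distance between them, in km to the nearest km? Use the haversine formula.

Let φ₁ = 0.4568 rad, φ₂ = -1.1608 rad, and Δλ = -2.8608 rad.
Haversine: a = sin²(Δφ/2) + cos φ₁ cos φ₂ sin²(Δλ/2) = 0.5234 + (0.8975)(0.3986)(0.9804) = 0.87410.
Central angle c = 2·arcsin(√a) = 2.41615 rad.
Distance = R·c = 1737.4 × 2.4161 ≈ 4198 km.

4198 km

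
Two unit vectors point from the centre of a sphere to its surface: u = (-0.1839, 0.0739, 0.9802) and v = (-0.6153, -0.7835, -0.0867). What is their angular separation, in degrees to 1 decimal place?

u·v = -0.0297; |u| = 1.0000, |v| = 1.0000.
cos θ = (u·v)/(|u||v|) = -0.0297, so θ = 91.7°.

91.7°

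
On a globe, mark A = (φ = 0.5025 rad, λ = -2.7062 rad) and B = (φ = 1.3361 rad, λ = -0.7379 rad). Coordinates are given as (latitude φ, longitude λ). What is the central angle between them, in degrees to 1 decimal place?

In radians: φ₁ = 0.5025, φ₂ = 1.3361, Δλ = 112.775° = 1.9683 rad.
Haversine: a = sin²(Δφ/2) + cos φ₁ cos φ₂ sin²(Δλ/2) = 0.1639 + (0.8764)(0.2325)(0.6936) = 0.30524.
Central angle c = 2·arcsin(√a) = 1.17069 rad.
So the angular separation is 67.1°.

67.1°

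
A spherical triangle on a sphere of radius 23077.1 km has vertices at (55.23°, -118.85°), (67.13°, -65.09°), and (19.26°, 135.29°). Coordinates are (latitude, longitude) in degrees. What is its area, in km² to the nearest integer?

Side lengths (central angles): a = 1.6108, b = 1.4466, c = 0.4780 rad; semiperimeter s = 1.7677.
By l'Huilier's theorem, tan(E/4) = √[tan(s/2) tan((s−a)/2) tan((s−b)/2) tan((s−c)/2)], giving spherical excess E = 0.4306 rad.
Area = E·R² = 0.4306 × (23077.1)² ≈ 229304236 km².

229304236 km²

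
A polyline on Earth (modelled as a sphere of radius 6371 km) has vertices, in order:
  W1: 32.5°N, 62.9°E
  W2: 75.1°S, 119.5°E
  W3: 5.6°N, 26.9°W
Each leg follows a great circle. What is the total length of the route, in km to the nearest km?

24627 km

Leg W1→W2: central angle 1.9822 rad, distance 12628.3 km.
Leg W2→W3: central angle 1.8833 rad, distance 11998.6 km.
Total: 12628.3 + 11998.6 ≈ 24627 km.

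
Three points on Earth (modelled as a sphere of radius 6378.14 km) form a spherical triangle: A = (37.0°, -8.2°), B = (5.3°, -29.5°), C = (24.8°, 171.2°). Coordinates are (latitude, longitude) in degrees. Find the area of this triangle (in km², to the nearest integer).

44412106 km²

Side lengths (central angles): a = 2.5095, b = 2.0629, c = 0.6493 rad; semiperimeter s = 2.6109.
By l'Huilier's theorem, tan(E/4) = √[tan(s/2) tan((s−a)/2) tan((s−b)/2) tan((s−c)/2)], giving spherical excess E = 1.0917 rad.
Area = E·R² = 1.0917 × (6378.14)² ≈ 44412106 km².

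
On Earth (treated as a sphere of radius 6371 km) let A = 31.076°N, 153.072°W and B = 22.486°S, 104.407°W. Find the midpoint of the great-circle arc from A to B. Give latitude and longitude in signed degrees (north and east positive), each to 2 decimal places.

4.71°, -127.76°

Central angle δ = 1.2395 rad. Interpolating on the sphere with fraction f = 0.5:
P = [sin((1−f)δ)·A + sin(fδ)·B] / sin δ = 0.6142·A + 0.6142·B in Cartesian coordinates,
giving P = (-0.6103, -0.7879, 0.0821), i.e. latitude 4.71°, longitude -127.76°.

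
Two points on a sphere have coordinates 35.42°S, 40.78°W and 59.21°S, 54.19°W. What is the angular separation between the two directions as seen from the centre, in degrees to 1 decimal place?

25.4°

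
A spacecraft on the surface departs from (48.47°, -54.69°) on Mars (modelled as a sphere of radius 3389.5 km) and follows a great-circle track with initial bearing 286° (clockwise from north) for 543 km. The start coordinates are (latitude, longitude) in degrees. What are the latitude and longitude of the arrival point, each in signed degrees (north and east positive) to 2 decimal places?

50.19°, -68.55°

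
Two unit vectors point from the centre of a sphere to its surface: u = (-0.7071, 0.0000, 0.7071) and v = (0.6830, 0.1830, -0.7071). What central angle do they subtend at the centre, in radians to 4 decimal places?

u·v = -0.9829; |u| = 1.0000, |v| = 1.0000.
cos θ = (u·v)/(|u||v|) = -0.9830, so θ = 2.9567 rad.

2.9567 rad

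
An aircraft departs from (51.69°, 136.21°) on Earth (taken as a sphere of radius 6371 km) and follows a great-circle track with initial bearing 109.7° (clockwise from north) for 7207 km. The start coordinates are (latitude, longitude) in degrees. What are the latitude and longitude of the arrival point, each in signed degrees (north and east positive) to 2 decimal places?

Angular distance δ = d/R = 7207/6371 = 1.13122 rad; initial bearing θ = 1.9146 rad.
sin φ₂ = sin φ₁ cos δ + cos φ₁ sin δ cos θ = (0.7847)(0.4256) + (0.6199)(0.9049)(-0.3371) = 0.1448, so φ₂ = 8.33°.
Δλ = atan2(sin θ sin δ cos φ₁, cos δ − sin φ₁ sin φ₂) = atan2(0.5281, 0.3119) = 59.434°.
λ₂ = 136.210° + 59.434° = 195.64° → -164.36° after wrapping to (−180°, 180°].

8.33°, -164.36°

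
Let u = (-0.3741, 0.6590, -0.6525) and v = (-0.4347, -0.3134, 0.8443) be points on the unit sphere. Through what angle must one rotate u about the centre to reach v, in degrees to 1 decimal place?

u·v = -0.5948; |u| = 1.0000, |v| = 1.0000.
cos θ = (u·v)/(|u||v|) = -0.5948, so θ = 126.5°.

126.5°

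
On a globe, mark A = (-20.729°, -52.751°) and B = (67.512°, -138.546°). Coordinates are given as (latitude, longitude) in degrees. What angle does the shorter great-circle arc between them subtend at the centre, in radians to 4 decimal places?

In radians: φ₁ = -0.3618, φ₂ = 1.1783, Δλ = -85.795° = -1.4974 rad.
Haversine: a = sin²(Δφ/2) + cos φ₁ cos φ₂ sin²(Δλ/2) = 0.4847 + (0.9353)(0.3825)(0.4633) = 0.65040.
Central angle c = 2·arcsin(√a) = 1.87633 rad.
So the angular separation is 1.8763 rad.

1.8763 rad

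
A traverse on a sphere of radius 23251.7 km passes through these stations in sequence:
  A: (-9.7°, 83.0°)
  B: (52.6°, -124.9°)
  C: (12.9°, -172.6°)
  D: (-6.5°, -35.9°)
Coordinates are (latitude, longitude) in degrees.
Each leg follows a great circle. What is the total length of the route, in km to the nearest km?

131187 km

Leg A→B: central angle 2.2956 rad, distance 53375.5 km.
Leg B→C: central angle 0.9572 rad, distance 22256.6 km.
Leg C→D: central angle 2.3893 rad, distance 55555.0 km.
Total: 53375.5 + 22256.6 + 55555.0 ≈ 131187 km.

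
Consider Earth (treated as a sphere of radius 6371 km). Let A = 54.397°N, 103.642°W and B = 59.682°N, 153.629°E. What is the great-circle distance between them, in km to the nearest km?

In radians: φ₁ = 0.9494, φ₂ = 1.0416, Δλ = -102.729° = -1.7930 rad.
Haversine: a = sin²(Δφ/2) + cos φ₁ cos φ₂ sin²(Δλ/2) = 0.0021 + (0.5822)(0.5048)(0.6102) = 0.18144.
Central angle c = 2·arcsin(√a) = 0.88004 rad.
Distance = R·c = 6371 × 0.8800 ≈ 5607 km.

5607 km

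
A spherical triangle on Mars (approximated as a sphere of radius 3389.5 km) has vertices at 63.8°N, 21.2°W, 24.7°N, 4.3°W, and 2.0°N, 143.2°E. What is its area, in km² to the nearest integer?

Side lengths (central angles): a = 2.4206, b = 1.9754, c = 0.7094 rad; semiperimeter s = 2.5528.
By l'Huilier's theorem, tan(E/4) = √[tan(s/2) tan((s−a)/2) tan((s−b)/2) tan((s−c)/2)], giving spherical excess E = 1.1371 rad.
Area = E·R² = 1.1371 × (3389.5)² ≈ 13063471 km².

13063471 km²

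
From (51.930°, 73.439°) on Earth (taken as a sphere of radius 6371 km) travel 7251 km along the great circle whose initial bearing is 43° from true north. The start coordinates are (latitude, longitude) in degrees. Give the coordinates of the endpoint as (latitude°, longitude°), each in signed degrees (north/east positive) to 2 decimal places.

47.69°, -173.46°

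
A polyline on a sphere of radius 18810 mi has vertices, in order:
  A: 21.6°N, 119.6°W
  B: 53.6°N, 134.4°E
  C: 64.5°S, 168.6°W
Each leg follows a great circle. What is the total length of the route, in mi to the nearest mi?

Leg A→B: central angle 1.4261 rad, distance 26824.4 mi.
Leg B→C: central angle 2.1986 rad, distance 41355.1 mi.
Total: 26824.4 + 41355.1 ≈ 68180 mi.

68180 mi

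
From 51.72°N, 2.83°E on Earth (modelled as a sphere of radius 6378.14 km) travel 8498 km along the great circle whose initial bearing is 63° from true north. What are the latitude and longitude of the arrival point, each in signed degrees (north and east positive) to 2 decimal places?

Angular distance δ = d/R = 8498/6378.14 = 1.33236 rad; initial bearing θ = 1.0996 rad.
sin φ₂ = sin φ₁ cos δ + cos φ₁ sin δ cos θ = (0.7850)(0.2362) + (0.6195)(0.9717)(0.4540) = 0.4587, so φ₂ = 27.30°.
Δλ = atan2(sin θ sin δ cos φ₁, cos δ − sin φ₁ sin φ₂) = atan2(0.5364, -0.1239) = 103.006°.
λ₂ = 2.830° + 103.006° = 105.84°.

27.30°, 105.84°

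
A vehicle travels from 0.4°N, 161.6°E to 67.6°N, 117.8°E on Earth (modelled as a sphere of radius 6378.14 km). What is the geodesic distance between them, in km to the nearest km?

In radians: φ₁ = 0.0070, φ₂ = 1.1798, Δλ = -43.800° = -0.7645 rad.
cos c = sin φ₁ sin φ₂ + cos φ₁ cos φ₂ cos Δλ = (0.0070)(0.9245) + (1.0000)(0.3811)(0.7218) = 0.28149,
so c = arccos(0.28149) = 1.28545 rad.
Distance = R·c = 6378.14 × 1.2855 ≈ 8199 km.

8199 km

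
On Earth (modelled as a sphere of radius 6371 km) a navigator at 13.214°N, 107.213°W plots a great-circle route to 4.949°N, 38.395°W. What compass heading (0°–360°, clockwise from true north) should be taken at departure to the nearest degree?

Δλ = 68.818° = 1.2011 rad.
y = sin Δλ · cos φ₂ = (0.9324)(0.9963) = 0.9290
x = cos φ₁ sin φ₂ − sin φ₁ cos φ₂ cos Δλ = (0.9735)(0.0863) − (0.2286)(0.9963)(0.3613) = 0.0017
θ = atan2(y, x) = 89.90°, so the bearing is 90°.

90°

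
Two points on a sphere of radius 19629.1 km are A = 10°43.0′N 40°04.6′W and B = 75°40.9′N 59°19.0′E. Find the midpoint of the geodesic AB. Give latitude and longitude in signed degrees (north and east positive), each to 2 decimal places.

Central angle δ = 1.4298 rad. Interpolating on the sphere with fraction f = 0.5:
P = [sin((1−f)δ)·A + sin(fδ)·B] / sin δ = 0.6621·A + 0.6621·B in Cartesian coordinates,
giving P = (0.5814, -0.2780, 0.7647), i.e. latitude 49.88°, longitude -25.56°.

49.88°, -25.56°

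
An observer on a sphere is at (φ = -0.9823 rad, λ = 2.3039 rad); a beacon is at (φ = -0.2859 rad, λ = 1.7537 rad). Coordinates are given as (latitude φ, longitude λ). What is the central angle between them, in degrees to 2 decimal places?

With latitudes φ₁ = -56.282°, φ₂ = -16.381° and longitude difference Δλ = -31.524°:
Haversine: a = sin²(Δφ/2) + cos φ₁ cos φ₂ sin²(Δλ/2) = 0.1164 + (0.5551)(0.9594)(0.0738) = 0.15572.
Central angle c = 2·arcsin(√a) = 0.81130 rad.
So the angular separation is 46.48°.

46.48°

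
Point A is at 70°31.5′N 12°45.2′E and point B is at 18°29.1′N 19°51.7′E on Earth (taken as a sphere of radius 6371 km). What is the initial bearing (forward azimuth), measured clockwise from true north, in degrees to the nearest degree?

171°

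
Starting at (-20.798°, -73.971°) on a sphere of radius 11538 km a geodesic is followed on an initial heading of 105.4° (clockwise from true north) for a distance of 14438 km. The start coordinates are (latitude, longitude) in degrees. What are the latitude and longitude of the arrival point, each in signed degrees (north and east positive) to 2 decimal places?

Angular distance δ = d/R = 14438/11538 = 1.25134 rad; initial bearing θ = 1.8396 rad.
sin φ₂ = sin φ₁ cos δ + cos φ₁ sin δ cos θ = (-0.3551)(0.3140) + (0.9348)(0.9494)(-0.2656) = -0.3472, so φ₂ = -20.32°.
Δλ = atan2(sin θ sin δ cos φ₁, cos δ − sin φ₁ sin φ₂) = atan2(0.8557, 0.1908) = 77.432°.
λ₂ = -73.971° + 77.432° = 3.46°.

-20.32°, 3.46°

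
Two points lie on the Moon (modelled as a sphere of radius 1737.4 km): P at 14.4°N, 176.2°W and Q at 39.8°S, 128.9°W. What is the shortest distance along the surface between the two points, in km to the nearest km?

2116 km

With latitudes φ₁ = 14.400°, φ₂ = -39.800° and longitude difference Δλ = 47.300°:
Haversine: a = sin²(Δφ/2) + cos φ₁ cos φ₂ sin²(Δλ/2) = 0.2075 + (0.9686)(0.7683)(0.1609) = 0.32727.
Central angle c = 2·arcsin(√a) = 1.21807 rad.
Distance = R·c = 1737.4 × 1.2181 ≈ 2116 km.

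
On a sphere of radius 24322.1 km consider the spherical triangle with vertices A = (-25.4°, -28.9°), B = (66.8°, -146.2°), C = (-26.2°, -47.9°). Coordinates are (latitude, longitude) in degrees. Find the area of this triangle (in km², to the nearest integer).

286016114 km²

Side lengths (central angles): a = 2.0452, b = 0.2986, c = 2.1621 rad; semiperimeter s = 2.2530.
By l'Huilier's theorem, tan(E/4) = √[tan(s/2) tan((s−a)/2) tan((s−b)/2) tan((s−c)/2)], giving spherical excess E = 0.4835 rad.
Area = E·R² = 0.4835 × (24322.1)² ≈ 286016114 km².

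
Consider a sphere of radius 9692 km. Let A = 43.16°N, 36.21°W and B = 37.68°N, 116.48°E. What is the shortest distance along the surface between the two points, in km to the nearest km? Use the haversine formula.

Let φ₁ = 0.7533 rad, φ₂ = 0.6576 rad, and Δλ = 2.6649 rad.
Haversine: a = sin²(Δφ/2) + cos φ₁ cos φ₂ sin²(Δλ/2) = 0.0023 + (0.7294)(0.7914)(0.9443) = 0.54742.
Central angle c = 2·arcsin(√a) = 1.66578 rad.
Distance = R·c = 9692 × 1.6658 ≈ 16145 km.

16145 km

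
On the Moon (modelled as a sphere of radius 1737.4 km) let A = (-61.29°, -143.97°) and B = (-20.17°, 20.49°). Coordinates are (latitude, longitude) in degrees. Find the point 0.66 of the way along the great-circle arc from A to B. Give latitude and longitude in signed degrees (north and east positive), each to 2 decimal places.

The central angle between A and B is δ = 1.7032 rad.
With f = 0.66, the slerp weights are sin((1−f)δ)/sin δ = 0.5521 and sin(fδ)/sin δ = 0.9098.
Weighted sum of the unit vectors: (0.5521)·(-0.3885,-0.2826,-0.8771) + (0.9098)·(0.8793,0.3286,-0.3448) = (0.5855, 0.1430, -0.7979).
Converting back: φ = atan2(z, √(x²+y²)) = -52.93°, λ = atan2(y, x) = 13.72°.

-52.93°, 13.72°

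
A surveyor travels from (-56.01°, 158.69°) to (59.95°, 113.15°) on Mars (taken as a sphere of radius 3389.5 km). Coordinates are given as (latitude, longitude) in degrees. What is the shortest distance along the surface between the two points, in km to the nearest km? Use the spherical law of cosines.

Let φ₁ = -0.9776 rad, φ₂ = 1.0463 rad, and Δλ = -0.7948 rad.
cos c = sin φ₁ sin φ₂ + cos φ₁ cos φ₂ cos Δλ = (-0.8291)(0.8656) + (0.5590)(0.5008)(0.7004) = -0.52161,
so c = arccos(-0.52161) = 2.11954 rad.
Distance = R·c = 3389.5 × 2.1195 ≈ 7184 km.

7184 km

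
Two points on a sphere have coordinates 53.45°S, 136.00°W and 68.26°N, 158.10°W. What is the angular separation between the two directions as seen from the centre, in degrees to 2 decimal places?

With latitudes φ₁ = -53.450°, φ₂ = 68.260° and longitude difference Δλ = -22.100°:
Haversine: a = sin²(Δφ/2) + cos φ₁ cos φ₂ sin²(Δλ/2) = 0.7628 + (0.5955)(0.3704)(0.0367) = 0.77091.
Central angle c = 2·arcsin(√a) = 2.14340 rad.
So the angular separation is 122.81°.

122.81°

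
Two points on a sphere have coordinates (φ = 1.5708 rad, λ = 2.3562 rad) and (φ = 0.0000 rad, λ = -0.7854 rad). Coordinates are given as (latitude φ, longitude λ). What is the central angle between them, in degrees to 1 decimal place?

90.0°

Let φ₁ = 1.5708 rad, φ₂ = 0.0000 rad, and Δλ = 3.1416 rad.
cos c = sin φ₁ sin φ₂ + cos φ₁ cos φ₂ cos Δλ = (1.0000)(0.0000) + (-0.0000)(1.0000)(-1.0000) = 0.00000,
so c = arccos(0.00000) = 1.57079 rad.
So the angular separation is 90.0°.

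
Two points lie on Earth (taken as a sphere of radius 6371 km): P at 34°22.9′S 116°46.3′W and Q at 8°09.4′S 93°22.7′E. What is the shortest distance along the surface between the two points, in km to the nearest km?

With latitudes φ₁ = -34.382°, φ₂ = -8.157° and longitude difference Δλ = -149.850°:
cos c = sin φ₁ sin φ₂ + cos φ₁ cos φ₂ cos Δλ = (-0.5647)(-0.1419) + (0.8253)(0.9899)(-0.8647) = -0.62630,
so c = arccos(-0.62630) = 2.24760 rad.
Distance = R·c = 6371 × 2.2476 ≈ 14319 km.

14319 km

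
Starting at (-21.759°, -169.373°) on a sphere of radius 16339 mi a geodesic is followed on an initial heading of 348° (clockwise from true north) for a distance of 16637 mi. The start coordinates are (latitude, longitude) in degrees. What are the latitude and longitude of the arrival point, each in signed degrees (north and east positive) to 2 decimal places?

35.36°, 178.09°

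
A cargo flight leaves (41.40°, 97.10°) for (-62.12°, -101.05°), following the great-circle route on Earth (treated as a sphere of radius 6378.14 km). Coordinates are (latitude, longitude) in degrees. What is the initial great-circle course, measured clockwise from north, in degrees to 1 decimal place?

158.5°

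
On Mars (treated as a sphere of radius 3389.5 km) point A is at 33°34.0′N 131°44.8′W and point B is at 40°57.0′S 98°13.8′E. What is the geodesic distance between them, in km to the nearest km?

8288 km

With latitudes φ₁ = 33.567°, φ₂ = -40.950° and longitude difference Δλ = -130.023°:
Haversine: a = sin²(Δφ/2) + cos φ₁ cos φ₂ sin²(Δλ/2) = 0.3665 + (0.8332)(0.7553)(0.8215) = 0.88355.
Central angle c = 2·arcsin(√a) = 2.44510 rad.
Distance = R·c = 3389.5 × 2.4451 ≈ 8288 km.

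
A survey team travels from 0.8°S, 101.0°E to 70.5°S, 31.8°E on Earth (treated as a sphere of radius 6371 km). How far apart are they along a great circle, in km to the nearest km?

Let φ₁ = -0.0140 rad, φ₂ = -1.2305 rad, and Δλ = -1.2078 rad.
cos c = sin φ₁ sin φ₂ + cos φ₁ cos φ₂ cos Δλ = (-0.0140)(-0.9426) + (0.9999)(0.3338)(0.3551) = 0.13169,
so c = arccos(0.13169) = 1.43873 rad.
Distance = R·c = 6371 × 1.4387 ≈ 9166 km.

9166 km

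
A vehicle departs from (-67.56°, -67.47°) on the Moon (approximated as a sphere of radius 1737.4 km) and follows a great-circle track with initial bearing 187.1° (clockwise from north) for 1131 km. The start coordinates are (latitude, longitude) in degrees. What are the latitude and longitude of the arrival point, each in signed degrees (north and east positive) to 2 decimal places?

-74.75°, 129.07°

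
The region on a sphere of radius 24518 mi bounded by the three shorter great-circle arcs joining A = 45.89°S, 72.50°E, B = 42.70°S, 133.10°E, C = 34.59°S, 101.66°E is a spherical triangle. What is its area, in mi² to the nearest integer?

55182929 mi²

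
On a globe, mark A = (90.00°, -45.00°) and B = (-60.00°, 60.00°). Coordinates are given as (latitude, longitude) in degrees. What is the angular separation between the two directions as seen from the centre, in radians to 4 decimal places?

2.6180 rad

With latitudes φ₁ = 90.000°, φ₂ = -60.000° and longitude difference Δλ = 105.000°:
cos c = sin φ₁ sin φ₂ + cos φ₁ cos φ₂ cos Δλ = (1.0000)(-0.8660) + (0.0000)(0.5000)(-0.2588) = -0.86603,
so c = arccos(-0.86603) = 2.61799 rad.
So the angular separation is 2.6180 rad.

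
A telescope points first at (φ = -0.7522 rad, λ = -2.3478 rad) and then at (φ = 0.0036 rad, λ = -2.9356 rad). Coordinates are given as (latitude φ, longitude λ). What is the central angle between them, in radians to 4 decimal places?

0.9208 rad

In radians: φ₁ = -0.7522, φ₂ = 0.0036, Δλ = -33.678° = -0.5878 rad.
Haversine: a = sin²(Δφ/2) + cos φ₁ cos φ₂ sin²(Δλ/2) = 0.1361 + (0.7302)(1.0000)(0.0839) = 0.19741.
Central angle c = 2·arcsin(√a) = 0.92082 rad.
So the angular separation is 0.9208 rad.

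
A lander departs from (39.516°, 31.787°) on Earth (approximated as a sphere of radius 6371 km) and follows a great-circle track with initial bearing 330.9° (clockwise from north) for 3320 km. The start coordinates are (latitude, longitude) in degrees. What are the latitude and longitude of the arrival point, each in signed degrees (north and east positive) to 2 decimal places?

62.55°, 0.10°

Angular distance δ = d/R = 3320/6371 = 0.52111 rad; initial bearing θ = 5.7753 rad.
sin φ₂ = sin φ₁ cos δ + cos φ₁ sin δ cos θ = (0.6363)(0.8673) + (0.7714)(0.4978)(0.8738) = 0.8874, so φ₂ = 62.55°.
Δλ = atan2(sin θ sin δ cos φ₁, cos δ − sin φ₁ sin φ₂) = atan2(-0.1868, 0.3026) = -31.685°.
λ₂ = 31.787° − 31.685° = 0.10°.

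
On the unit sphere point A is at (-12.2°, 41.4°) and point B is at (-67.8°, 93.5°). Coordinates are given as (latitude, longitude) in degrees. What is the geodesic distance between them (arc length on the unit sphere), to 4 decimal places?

1.1346

Let φ₁ = -0.2129 rad, φ₂ = -1.1833 rad, and Δλ = 0.9093 rad.
cos c = sin φ₁ sin φ₂ + cos φ₁ cos φ₂ cos Δλ = (-0.2113)(-0.9259) + (0.9774)(0.3778)(0.6143) = 0.42252,
so c = arccos(0.42252) = 1.13457 rad.
On the unit sphere the arc length equals the central angle: 1.1346.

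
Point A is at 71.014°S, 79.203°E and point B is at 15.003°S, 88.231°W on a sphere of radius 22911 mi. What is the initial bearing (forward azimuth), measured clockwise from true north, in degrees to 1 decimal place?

With φ₁ = -1.2394, φ₂ = -0.2619, Δλ = -2.9223 rad, the forward-azimuth formula gives
θ = atan2( sin Δλ cos φ₂ , cos φ₁ sin φ₂ − sin φ₁ cos φ₂ cos Δλ ) = atan2(-0.2101, -0.9757) = -167.85°.
Adding 360° brings this into [0°, 360°): 192.2°.

192.2°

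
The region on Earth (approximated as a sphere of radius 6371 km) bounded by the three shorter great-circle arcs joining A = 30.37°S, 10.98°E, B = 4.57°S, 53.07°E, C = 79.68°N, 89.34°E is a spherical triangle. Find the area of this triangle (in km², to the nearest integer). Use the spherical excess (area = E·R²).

31688468 km²

Side lengths (central angles): a = 1.5052, b = 2.0558, c = 0.8251 rad; semiperimeter s = 2.1930.
By l'Huilier's theorem, tan(E/4) = √[tan(s/2) tan((s−a)/2) tan((s−b)/2) tan((s−c)/2)], giving spherical excess E = 0.7807 rad.
Area = E·R² = 0.7807 × (6371)² ≈ 31688468 km².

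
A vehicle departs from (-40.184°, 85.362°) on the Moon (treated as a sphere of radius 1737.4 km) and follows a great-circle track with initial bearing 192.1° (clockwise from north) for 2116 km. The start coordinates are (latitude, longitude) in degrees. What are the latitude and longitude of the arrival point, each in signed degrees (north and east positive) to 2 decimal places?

-67.51°, -63.69°

Angular distance δ = d/R = 2116/1737.4 = 1.21791 rad; initial bearing θ = 3.3528 rad.
sin φ₂ = sin φ₁ cos δ + cos φ₁ sin δ cos θ = (-0.6452)(0.3456) + (0.7640)(0.9384)(-0.9778) = -0.9240, so φ₂ = -67.51°.
Δλ = atan2(sin θ sin δ cos φ₁, cos δ − sin φ₁ sin φ₂) = atan2(-0.1503, -0.2506) = -149.049°.
λ₂ = 85.362° − 149.049° = -63.69°.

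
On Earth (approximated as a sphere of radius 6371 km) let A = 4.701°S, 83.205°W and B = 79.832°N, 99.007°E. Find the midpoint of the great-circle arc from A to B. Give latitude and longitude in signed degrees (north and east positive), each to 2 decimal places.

Central angle δ = 1.8302 rad. Interpolating on the sphere with fraction f = 0.5:
P = [sin((1−f)δ)·A + sin(fδ)·B] / sin δ = 0.8200·A + 0.8200·B in Cartesian coordinates,
giving P = (0.0740, -0.6686, 0.7400), i.e. latitude 47.73°, longitude -83.68°.

47.73°, -83.68°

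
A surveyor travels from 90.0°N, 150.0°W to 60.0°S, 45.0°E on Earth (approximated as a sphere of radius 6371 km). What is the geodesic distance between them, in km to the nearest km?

Let φ₁ = 1.5708 rad, φ₂ = -1.0472 rad, and Δλ = -2.8798 rad.
cos c = sin φ₁ sin φ₂ + cos φ₁ cos φ₂ cos Δλ = (1.0000)(-0.8660) + (0.0000)(0.5000)(-0.9659) = -0.86603,
so c = arccos(-0.86603) = 2.61799 rad.
Distance = R·c = 6371 × 2.6180 ≈ 16679 km.

16679 km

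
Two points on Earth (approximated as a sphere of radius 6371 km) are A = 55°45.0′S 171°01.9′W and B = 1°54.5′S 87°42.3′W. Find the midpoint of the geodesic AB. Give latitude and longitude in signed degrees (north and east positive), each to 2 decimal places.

-35.56°, -115.40°

Central angle δ = 1.4778 rad. Interpolating on the sphere with fraction f = 0.5:
P = [sin((1−f)δ)·A + sin(fδ)·B] / sin δ = 0.6764·A + 0.6764·B in Cartesian coordinates,
giving P = (-0.3490, -0.7348, -0.5816), i.e. latitude -35.56°, longitude -115.40°.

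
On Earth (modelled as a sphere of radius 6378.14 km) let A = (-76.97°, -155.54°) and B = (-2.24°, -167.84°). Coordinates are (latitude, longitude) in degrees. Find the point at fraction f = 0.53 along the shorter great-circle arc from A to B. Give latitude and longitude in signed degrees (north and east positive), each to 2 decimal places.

-37.46°, -165.77°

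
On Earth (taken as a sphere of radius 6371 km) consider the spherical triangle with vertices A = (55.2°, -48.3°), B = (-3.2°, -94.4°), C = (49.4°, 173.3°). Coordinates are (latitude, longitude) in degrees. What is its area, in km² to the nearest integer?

39429103 km²

Side lengths (central angles): a = 1.6393, b = 1.2178, c = 1.2140 rad; semiperimeter s = 2.0355.
By l'Huilier's theorem, tan(E/4) = √[tan(s/2) tan((s−a)/2) tan((s−b)/2) tan((s−c)/2)], giving spherical excess E = 0.9714 rad.
Area = E·R² = 0.9714 × (6371)² ≈ 39429103 km².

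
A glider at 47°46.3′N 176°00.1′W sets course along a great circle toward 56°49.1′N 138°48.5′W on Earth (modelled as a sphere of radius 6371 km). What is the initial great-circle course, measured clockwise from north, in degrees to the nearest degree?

With φ₁ = 0.8338, φ₂ = 0.9917, Δλ = 0.6491 rad, the forward-azimuth formula gives
θ = atan2( sin Δλ cos φ₂ , cos φ₁ sin φ₂ − sin φ₁ cos φ₂ cos Δλ ) = atan2(0.3308, 0.2397) = 54.08°.
So the initial bearing is 54°.

54°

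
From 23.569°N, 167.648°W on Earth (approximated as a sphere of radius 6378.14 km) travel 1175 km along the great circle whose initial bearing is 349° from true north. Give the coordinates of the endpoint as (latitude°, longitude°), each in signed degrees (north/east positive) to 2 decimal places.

33.91°, -170.06°

Angular distance δ = d/R = 1175/6378.14 = 0.18422 rad; initial bearing θ = 6.0912 rad.
sin φ₂ = sin φ₁ cos δ + cos φ₁ sin δ cos θ = (0.3999)(0.9831) + (0.9166)(0.1832)(0.9816) = 0.5579, so φ₂ = 33.91°.
Δλ = atan2(sin θ sin δ cos φ₁, cos δ − sin φ₁ sin φ₂) = atan2(-0.0320, 0.7600) = -2.414°.
λ₂ = -167.648° − 2.414° = -170.06°.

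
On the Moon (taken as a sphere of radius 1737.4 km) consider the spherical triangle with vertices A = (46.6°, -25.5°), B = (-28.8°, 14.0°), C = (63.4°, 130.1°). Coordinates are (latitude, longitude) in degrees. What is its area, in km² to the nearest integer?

Side lengths (central angles): a = 2.2185, b = 1.1923, c = 1.4560 rad; semiperimeter s = 2.4334.
By l'Huilier's theorem, tan(E/4) = √[tan(s/2) tan((s−a)/2) tan((s−b)/2) tan((s−c)/2)], giving spherical excess E = 1.2858 rad.
Area = E·R² = 1.2858 × (1737.4)² ≈ 3881292 km².

3881292 km²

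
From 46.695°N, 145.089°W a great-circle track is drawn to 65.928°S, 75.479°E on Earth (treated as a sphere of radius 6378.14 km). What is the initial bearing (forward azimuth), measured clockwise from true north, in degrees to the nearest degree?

With φ₁ = 0.8150, φ₂ = -1.1507, Δλ = -2.4335 rad, the forward-azimuth formula gives
θ = atan2( sin Δλ cos φ₂ , cos φ₁ sin φ₂ − sin φ₁ cos φ₂ cos Δλ ) = atan2(-0.2653, -0.4008) = -146.50°.
Adding 360° brings this into [0°, 360°): 214°.

214°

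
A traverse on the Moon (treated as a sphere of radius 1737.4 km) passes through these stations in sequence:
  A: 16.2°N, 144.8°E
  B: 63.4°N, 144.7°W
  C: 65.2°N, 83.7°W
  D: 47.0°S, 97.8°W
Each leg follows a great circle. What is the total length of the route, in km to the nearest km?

6218 km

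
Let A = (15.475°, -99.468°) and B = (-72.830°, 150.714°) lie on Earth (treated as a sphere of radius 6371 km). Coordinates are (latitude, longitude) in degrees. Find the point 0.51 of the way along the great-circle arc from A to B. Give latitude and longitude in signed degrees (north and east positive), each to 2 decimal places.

-38.23°, -117.80°

The central angle between A and B is δ = 1.9298 rad.
With f = 0.51, the slerp weights are sin((1−f)δ)/sin δ = 0.8661 and sin(fδ)/sin δ = 0.8896.
Weighted sum of the unit vectors: (0.8661)·(-0.1585,-0.9506,0.2668) + (0.8896)·(-0.2575,0.1444,-0.9554) = (-0.3663, -0.6949, -0.6188).
Converting back: φ = atan2(z, √(x²+y²)) = -38.23°, λ = atan2(y, x) = -117.80°.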